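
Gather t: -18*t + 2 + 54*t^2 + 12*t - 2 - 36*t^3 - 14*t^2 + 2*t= -36*t^3 + 40*t^2 - 4*t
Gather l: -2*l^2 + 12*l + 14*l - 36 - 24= -2*l^2 + 26*l - 60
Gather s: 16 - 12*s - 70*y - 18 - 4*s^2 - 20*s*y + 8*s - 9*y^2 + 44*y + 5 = -4*s^2 + s*(-20*y - 4) - 9*y^2 - 26*y + 3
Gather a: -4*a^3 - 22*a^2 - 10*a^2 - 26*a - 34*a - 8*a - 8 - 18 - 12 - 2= -4*a^3 - 32*a^2 - 68*a - 40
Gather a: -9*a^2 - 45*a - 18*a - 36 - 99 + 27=-9*a^2 - 63*a - 108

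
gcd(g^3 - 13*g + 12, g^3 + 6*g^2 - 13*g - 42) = g - 3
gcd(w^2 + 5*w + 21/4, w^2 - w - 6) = 1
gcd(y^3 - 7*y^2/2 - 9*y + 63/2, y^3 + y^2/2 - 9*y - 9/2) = y^2 - 9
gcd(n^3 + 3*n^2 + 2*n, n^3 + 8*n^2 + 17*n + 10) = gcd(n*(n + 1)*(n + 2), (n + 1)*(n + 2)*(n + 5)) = n^2 + 3*n + 2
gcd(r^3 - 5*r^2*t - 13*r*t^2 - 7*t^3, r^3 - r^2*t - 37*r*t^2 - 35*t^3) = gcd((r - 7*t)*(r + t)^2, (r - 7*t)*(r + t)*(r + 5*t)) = r^2 - 6*r*t - 7*t^2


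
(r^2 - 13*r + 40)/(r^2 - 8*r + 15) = (r - 8)/(r - 3)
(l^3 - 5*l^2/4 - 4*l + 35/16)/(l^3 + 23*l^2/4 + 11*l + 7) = (l^2 - 3*l + 5/4)/(l^2 + 4*l + 4)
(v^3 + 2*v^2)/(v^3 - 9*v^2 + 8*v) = v*(v + 2)/(v^2 - 9*v + 8)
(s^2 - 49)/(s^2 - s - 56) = (s - 7)/(s - 8)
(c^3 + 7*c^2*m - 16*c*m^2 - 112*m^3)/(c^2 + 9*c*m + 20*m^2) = (c^2 + 3*c*m - 28*m^2)/(c + 5*m)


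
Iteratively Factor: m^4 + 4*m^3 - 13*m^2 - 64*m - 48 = (m + 3)*(m^3 + m^2 - 16*m - 16) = (m - 4)*(m + 3)*(m^2 + 5*m + 4) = (m - 4)*(m + 1)*(m + 3)*(m + 4)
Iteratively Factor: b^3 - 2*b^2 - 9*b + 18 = (b - 2)*(b^2 - 9) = (b - 2)*(b + 3)*(b - 3)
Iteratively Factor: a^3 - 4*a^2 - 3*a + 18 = (a - 3)*(a^2 - a - 6) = (a - 3)*(a + 2)*(a - 3)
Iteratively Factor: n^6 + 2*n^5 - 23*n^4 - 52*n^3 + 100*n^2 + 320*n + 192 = (n + 4)*(n^5 - 2*n^4 - 15*n^3 + 8*n^2 + 68*n + 48) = (n - 4)*(n + 4)*(n^4 + 2*n^3 - 7*n^2 - 20*n - 12) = (n - 4)*(n - 3)*(n + 4)*(n^3 + 5*n^2 + 8*n + 4) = (n - 4)*(n - 3)*(n + 1)*(n + 4)*(n^2 + 4*n + 4) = (n - 4)*(n - 3)*(n + 1)*(n + 2)*(n + 4)*(n + 2)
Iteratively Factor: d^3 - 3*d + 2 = (d - 1)*(d^2 + d - 2) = (d - 1)^2*(d + 2)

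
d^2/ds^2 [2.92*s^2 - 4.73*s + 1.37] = 5.84000000000000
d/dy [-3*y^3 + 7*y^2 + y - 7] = -9*y^2 + 14*y + 1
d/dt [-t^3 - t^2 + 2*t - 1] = -3*t^2 - 2*t + 2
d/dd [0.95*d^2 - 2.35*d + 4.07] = 1.9*d - 2.35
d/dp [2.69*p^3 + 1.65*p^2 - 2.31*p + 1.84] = 8.07*p^2 + 3.3*p - 2.31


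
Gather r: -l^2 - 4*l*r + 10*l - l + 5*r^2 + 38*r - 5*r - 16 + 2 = -l^2 + 9*l + 5*r^2 + r*(33 - 4*l) - 14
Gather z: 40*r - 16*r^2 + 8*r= -16*r^2 + 48*r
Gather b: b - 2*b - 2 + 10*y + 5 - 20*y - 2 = -b - 10*y + 1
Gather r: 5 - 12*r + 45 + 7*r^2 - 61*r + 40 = 7*r^2 - 73*r + 90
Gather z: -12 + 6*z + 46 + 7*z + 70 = 13*z + 104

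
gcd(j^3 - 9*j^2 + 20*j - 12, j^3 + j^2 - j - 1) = j - 1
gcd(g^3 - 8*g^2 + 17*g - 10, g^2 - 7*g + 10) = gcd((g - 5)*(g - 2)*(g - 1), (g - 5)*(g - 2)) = g^2 - 7*g + 10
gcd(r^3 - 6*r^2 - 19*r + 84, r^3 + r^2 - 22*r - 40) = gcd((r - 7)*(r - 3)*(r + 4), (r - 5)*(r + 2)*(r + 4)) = r + 4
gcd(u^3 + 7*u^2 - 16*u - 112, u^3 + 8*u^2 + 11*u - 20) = u + 4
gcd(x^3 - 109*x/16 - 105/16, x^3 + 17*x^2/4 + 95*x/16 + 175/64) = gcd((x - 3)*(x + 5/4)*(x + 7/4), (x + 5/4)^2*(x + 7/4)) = x^2 + 3*x + 35/16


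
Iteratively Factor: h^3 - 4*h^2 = (h)*(h^2 - 4*h) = h^2*(h - 4)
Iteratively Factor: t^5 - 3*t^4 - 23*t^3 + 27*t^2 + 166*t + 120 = (t + 3)*(t^4 - 6*t^3 - 5*t^2 + 42*t + 40) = (t - 4)*(t + 3)*(t^3 - 2*t^2 - 13*t - 10) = (t - 5)*(t - 4)*(t + 3)*(t^2 + 3*t + 2) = (t - 5)*(t - 4)*(t + 2)*(t + 3)*(t + 1)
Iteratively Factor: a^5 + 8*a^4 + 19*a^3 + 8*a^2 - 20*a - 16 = (a + 2)*(a^4 + 6*a^3 + 7*a^2 - 6*a - 8) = (a - 1)*(a + 2)*(a^3 + 7*a^2 + 14*a + 8) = (a - 1)*(a + 2)*(a + 4)*(a^2 + 3*a + 2) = (a - 1)*(a + 1)*(a + 2)*(a + 4)*(a + 2)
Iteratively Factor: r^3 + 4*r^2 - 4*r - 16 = (r + 2)*(r^2 + 2*r - 8) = (r - 2)*(r + 2)*(r + 4)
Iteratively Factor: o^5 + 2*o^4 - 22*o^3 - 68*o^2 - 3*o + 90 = (o - 1)*(o^4 + 3*o^3 - 19*o^2 - 87*o - 90) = (o - 1)*(o + 3)*(o^3 - 19*o - 30) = (o - 1)*(o + 2)*(o + 3)*(o^2 - 2*o - 15) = (o - 1)*(o + 2)*(o + 3)^2*(o - 5)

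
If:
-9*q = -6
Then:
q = 2/3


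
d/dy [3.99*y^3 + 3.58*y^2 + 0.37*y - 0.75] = 11.97*y^2 + 7.16*y + 0.37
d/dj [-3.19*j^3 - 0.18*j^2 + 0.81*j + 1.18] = -9.57*j^2 - 0.36*j + 0.81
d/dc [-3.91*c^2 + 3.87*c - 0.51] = 3.87 - 7.82*c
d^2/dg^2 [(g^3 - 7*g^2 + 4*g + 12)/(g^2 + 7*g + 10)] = 8*(23*g^3 + 114*g^2 + 108*g - 128)/(g^6 + 21*g^5 + 177*g^4 + 763*g^3 + 1770*g^2 + 2100*g + 1000)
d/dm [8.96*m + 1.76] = 8.96000000000000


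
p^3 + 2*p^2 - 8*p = p*(p - 2)*(p + 4)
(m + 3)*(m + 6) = m^2 + 9*m + 18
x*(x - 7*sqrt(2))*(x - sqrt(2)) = x^3 - 8*sqrt(2)*x^2 + 14*x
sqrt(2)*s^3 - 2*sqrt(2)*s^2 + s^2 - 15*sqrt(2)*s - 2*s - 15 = (s - 5)*(s + 3)*(sqrt(2)*s + 1)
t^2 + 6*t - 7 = (t - 1)*(t + 7)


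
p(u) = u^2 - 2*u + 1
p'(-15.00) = -32.00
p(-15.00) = 256.00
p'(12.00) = 22.00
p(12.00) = 121.00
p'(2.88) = 3.76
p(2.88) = 3.53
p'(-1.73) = -5.46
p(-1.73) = 7.45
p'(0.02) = -1.96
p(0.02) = 0.96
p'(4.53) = 7.06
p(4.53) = 12.46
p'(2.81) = 3.62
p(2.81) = 3.28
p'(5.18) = 8.36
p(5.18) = 17.47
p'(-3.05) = -8.10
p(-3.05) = 16.40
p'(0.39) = -1.22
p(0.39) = 0.37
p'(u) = 2*u - 2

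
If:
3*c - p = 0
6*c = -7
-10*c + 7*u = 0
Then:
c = -7/6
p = -7/2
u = -5/3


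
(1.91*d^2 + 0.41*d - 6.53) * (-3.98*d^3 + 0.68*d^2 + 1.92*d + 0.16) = -7.6018*d^5 - 0.333*d^4 + 29.9354*d^3 - 3.3476*d^2 - 12.472*d - 1.0448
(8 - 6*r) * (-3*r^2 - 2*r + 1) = 18*r^3 - 12*r^2 - 22*r + 8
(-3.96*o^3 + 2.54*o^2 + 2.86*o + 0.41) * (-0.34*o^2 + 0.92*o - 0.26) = 1.3464*o^5 - 4.5068*o^4 + 2.394*o^3 + 1.8314*o^2 - 0.3664*o - 0.1066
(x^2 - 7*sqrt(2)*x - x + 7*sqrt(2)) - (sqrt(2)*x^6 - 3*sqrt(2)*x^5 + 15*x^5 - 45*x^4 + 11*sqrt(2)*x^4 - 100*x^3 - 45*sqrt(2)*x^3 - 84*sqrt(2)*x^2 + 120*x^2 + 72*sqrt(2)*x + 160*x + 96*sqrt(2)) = -sqrt(2)*x^6 - 15*x^5 + 3*sqrt(2)*x^5 - 11*sqrt(2)*x^4 + 45*x^4 + 45*sqrt(2)*x^3 + 100*x^3 - 119*x^2 + 84*sqrt(2)*x^2 - 161*x - 79*sqrt(2)*x - 89*sqrt(2)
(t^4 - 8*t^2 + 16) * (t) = t^5 - 8*t^3 + 16*t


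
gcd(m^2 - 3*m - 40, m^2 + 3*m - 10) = m + 5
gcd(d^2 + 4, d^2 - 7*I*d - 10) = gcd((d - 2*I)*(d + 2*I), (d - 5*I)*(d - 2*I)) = d - 2*I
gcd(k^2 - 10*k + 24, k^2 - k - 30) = k - 6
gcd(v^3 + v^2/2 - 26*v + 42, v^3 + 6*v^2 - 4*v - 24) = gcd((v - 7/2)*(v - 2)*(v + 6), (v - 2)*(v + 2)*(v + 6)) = v^2 + 4*v - 12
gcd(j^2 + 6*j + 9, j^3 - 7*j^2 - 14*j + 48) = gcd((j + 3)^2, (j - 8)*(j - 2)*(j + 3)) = j + 3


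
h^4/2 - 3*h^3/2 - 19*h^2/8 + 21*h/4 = h*(h/2 + 1)*(h - 7/2)*(h - 3/2)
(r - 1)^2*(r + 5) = r^3 + 3*r^2 - 9*r + 5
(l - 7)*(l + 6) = l^2 - l - 42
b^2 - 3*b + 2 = (b - 2)*(b - 1)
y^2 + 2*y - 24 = (y - 4)*(y + 6)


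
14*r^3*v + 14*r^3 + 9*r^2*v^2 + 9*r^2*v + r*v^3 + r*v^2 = (2*r + v)*(7*r + v)*(r*v + r)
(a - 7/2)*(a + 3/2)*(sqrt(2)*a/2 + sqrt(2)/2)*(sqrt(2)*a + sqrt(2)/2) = a^4 - a^3/2 - 31*a^2/4 - 71*a/8 - 21/8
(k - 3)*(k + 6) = k^2 + 3*k - 18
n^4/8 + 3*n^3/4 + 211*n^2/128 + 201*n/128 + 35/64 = (n/4 + 1/2)*(n/2 + 1/2)*(n + 5/4)*(n + 7/4)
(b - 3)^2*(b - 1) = b^3 - 7*b^2 + 15*b - 9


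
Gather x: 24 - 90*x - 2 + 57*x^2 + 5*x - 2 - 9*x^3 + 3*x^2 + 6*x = -9*x^3 + 60*x^2 - 79*x + 20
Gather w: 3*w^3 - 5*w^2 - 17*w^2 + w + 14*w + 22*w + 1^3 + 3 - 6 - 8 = 3*w^3 - 22*w^2 + 37*w - 10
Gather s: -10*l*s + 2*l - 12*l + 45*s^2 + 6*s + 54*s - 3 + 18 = -10*l + 45*s^2 + s*(60 - 10*l) + 15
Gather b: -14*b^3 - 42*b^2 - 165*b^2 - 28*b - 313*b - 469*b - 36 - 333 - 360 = -14*b^3 - 207*b^2 - 810*b - 729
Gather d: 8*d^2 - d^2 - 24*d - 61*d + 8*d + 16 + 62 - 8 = 7*d^2 - 77*d + 70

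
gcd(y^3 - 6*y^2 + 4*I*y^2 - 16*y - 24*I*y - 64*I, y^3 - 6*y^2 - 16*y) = y^2 - 6*y - 16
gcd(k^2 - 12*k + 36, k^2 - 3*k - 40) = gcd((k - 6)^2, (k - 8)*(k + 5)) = 1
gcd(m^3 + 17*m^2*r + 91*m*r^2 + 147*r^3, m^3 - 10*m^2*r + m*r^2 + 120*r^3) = m + 3*r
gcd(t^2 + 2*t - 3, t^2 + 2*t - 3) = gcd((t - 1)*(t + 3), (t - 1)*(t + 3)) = t^2 + 2*t - 3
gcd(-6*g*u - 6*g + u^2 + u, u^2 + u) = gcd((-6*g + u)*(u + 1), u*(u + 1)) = u + 1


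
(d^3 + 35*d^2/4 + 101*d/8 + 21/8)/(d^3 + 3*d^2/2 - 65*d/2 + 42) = (8*d^2 + 14*d + 3)/(4*(2*d^2 - 11*d + 12))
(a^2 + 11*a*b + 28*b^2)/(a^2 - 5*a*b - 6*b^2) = (a^2 + 11*a*b + 28*b^2)/(a^2 - 5*a*b - 6*b^2)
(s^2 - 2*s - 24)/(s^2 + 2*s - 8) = (s - 6)/(s - 2)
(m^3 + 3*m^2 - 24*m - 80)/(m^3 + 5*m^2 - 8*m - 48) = (m - 5)/(m - 3)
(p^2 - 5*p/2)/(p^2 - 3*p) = (p - 5/2)/(p - 3)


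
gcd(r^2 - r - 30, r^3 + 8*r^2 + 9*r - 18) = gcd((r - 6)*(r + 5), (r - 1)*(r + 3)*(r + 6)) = 1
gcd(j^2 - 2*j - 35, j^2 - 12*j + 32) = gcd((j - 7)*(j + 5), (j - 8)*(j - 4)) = 1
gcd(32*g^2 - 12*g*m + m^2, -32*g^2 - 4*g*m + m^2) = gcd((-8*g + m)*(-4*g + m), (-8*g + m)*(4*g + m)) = 8*g - m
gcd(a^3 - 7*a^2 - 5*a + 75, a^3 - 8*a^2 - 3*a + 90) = a^2 - 2*a - 15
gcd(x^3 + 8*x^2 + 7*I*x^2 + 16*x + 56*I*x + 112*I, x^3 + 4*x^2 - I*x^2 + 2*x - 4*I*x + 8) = x + 4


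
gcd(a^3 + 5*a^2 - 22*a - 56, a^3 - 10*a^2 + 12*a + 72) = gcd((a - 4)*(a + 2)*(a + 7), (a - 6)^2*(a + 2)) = a + 2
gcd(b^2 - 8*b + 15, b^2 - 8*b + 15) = b^2 - 8*b + 15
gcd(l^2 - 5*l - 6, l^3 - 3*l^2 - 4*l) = l + 1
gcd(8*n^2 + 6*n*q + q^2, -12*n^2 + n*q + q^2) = 4*n + q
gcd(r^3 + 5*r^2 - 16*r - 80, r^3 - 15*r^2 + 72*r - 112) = r - 4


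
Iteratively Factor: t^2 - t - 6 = (t - 3)*(t + 2)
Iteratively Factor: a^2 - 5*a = (a)*(a - 5)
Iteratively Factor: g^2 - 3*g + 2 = (g - 2)*(g - 1)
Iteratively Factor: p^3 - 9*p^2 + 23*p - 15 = (p - 3)*(p^2 - 6*p + 5) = (p - 3)*(p - 1)*(p - 5)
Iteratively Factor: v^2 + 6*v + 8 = (v + 2)*(v + 4)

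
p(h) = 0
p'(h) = 0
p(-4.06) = 0.00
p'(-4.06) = 0.00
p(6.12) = 0.00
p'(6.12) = 0.00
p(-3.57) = 0.00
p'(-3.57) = 0.00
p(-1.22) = 0.00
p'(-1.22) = 0.00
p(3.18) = 0.00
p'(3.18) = 0.00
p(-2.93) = 0.00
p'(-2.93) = 0.00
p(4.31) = 0.00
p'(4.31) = 0.00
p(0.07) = 0.00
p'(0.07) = 0.00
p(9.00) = 0.00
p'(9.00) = 0.00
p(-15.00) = 0.00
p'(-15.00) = 0.00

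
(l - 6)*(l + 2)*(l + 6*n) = l^3 + 6*l^2*n - 4*l^2 - 24*l*n - 12*l - 72*n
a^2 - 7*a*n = a*(a - 7*n)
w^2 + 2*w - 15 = (w - 3)*(w + 5)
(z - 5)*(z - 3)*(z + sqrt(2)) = z^3 - 8*z^2 + sqrt(2)*z^2 - 8*sqrt(2)*z + 15*z + 15*sqrt(2)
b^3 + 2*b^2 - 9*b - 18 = (b - 3)*(b + 2)*(b + 3)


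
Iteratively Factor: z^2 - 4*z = (z)*(z - 4)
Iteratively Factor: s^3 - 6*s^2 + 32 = (s + 2)*(s^2 - 8*s + 16) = (s - 4)*(s + 2)*(s - 4)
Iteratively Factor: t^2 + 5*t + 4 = (t + 4)*(t + 1)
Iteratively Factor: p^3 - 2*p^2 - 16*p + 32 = (p - 4)*(p^2 + 2*p - 8) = (p - 4)*(p - 2)*(p + 4)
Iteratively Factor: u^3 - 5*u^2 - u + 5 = (u + 1)*(u^2 - 6*u + 5) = (u - 1)*(u + 1)*(u - 5)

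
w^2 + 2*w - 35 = (w - 5)*(w + 7)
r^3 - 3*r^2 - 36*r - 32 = (r - 8)*(r + 1)*(r + 4)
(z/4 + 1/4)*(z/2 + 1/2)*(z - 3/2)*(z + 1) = z^4/8 + 3*z^3/16 - 3*z^2/16 - 7*z/16 - 3/16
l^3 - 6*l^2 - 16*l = l*(l - 8)*(l + 2)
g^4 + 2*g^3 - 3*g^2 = g^2*(g - 1)*(g + 3)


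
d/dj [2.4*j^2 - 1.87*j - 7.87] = 4.8*j - 1.87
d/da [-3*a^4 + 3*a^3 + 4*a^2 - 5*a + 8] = -12*a^3 + 9*a^2 + 8*a - 5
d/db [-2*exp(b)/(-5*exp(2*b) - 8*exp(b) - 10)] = 10*(2 - exp(2*b))*exp(b)/(25*exp(4*b) + 80*exp(3*b) + 164*exp(2*b) + 160*exp(b) + 100)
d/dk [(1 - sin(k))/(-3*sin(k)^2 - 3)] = (2*sin(k) + cos(k)^2)*cos(k)/(3*(sin(k)^2 + 1)^2)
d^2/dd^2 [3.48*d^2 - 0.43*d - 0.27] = 6.96000000000000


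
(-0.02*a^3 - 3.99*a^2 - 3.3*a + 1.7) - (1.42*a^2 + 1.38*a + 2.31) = -0.02*a^3 - 5.41*a^2 - 4.68*a - 0.61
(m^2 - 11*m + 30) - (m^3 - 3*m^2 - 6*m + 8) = -m^3 + 4*m^2 - 5*m + 22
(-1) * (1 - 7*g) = 7*g - 1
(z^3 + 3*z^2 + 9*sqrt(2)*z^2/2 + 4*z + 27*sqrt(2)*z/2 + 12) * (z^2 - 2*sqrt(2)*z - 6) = z^5 + 3*z^4 + 5*sqrt(2)*z^4/2 - 20*z^3 + 15*sqrt(2)*z^3/2 - 60*z^2 - 35*sqrt(2)*z^2 - 105*sqrt(2)*z - 24*z - 72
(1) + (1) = 2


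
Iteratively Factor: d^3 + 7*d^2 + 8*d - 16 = (d + 4)*(d^2 + 3*d - 4) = (d - 1)*(d + 4)*(d + 4)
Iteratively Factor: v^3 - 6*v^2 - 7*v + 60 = (v - 5)*(v^2 - v - 12) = (v - 5)*(v + 3)*(v - 4)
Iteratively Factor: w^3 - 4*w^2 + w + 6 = (w - 3)*(w^2 - w - 2) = (w - 3)*(w + 1)*(w - 2)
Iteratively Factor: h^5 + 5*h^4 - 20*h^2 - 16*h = (h + 2)*(h^4 + 3*h^3 - 6*h^2 - 8*h) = (h + 1)*(h + 2)*(h^3 + 2*h^2 - 8*h) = (h - 2)*(h + 1)*(h + 2)*(h^2 + 4*h) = h*(h - 2)*(h + 1)*(h + 2)*(h + 4)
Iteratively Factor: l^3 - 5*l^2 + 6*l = (l - 2)*(l^2 - 3*l) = (l - 3)*(l - 2)*(l)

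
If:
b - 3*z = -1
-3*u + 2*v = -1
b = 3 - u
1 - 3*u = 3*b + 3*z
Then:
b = -9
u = 12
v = 35/2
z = -8/3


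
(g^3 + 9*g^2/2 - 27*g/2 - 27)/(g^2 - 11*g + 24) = (g^2 + 15*g/2 + 9)/(g - 8)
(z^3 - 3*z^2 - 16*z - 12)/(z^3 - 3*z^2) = (z^3 - 3*z^2 - 16*z - 12)/(z^2*(z - 3))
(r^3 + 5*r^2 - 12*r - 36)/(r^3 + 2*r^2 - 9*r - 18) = (r + 6)/(r + 3)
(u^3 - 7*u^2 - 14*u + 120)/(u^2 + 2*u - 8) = (u^2 - 11*u + 30)/(u - 2)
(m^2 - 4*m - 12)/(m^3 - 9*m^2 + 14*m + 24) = (m + 2)/(m^2 - 3*m - 4)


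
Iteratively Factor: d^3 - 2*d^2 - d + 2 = (d - 1)*(d^2 - d - 2) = (d - 2)*(d - 1)*(d + 1)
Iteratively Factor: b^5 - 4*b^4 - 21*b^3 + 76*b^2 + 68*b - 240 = (b + 4)*(b^4 - 8*b^3 + 11*b^2 + 32*b - 60) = (b + 2)*(b + 4)*(b^3 - 10*b^2 + 31*b - 30) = (b - 5)*(b + 2)*(b + 4)*(b^2 - 5*b + 6) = (b - 5)*(b - 2)*(b + 2)*(b + 4)*(b - 3)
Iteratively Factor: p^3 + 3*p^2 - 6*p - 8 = (p + 1)*(p^2 + 2*p - 8) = (p - 2)*(p + 1)*(p + 4)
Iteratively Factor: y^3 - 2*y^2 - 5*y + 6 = (y - 3)*(y^2 + y - 2) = (y - 3)*(y - 1)*(y + 2)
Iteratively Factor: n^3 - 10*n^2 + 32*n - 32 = (n - 4)*(n^2 - 6*n + 8) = (n - 4)^2*(n - 2)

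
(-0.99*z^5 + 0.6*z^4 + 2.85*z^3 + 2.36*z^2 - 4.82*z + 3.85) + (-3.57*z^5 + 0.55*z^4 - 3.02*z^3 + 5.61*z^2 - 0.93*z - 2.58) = -4.56*z^5 + 1.15*z^4 - 0.17*z^3 + 7.97*z^2 - 5.75*z + 1.27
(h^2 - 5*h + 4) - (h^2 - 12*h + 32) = 7*h - 28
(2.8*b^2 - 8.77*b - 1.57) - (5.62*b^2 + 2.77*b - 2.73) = -2.82*b^2 - 11.54*b + 1.16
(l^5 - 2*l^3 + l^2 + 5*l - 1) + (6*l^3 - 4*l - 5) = l^5 + 4*l^3 + l^2 + l - 6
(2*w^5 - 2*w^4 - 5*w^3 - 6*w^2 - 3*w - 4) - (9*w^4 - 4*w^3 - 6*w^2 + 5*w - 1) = 2*w^5 - 11*w^4 - w^3 - 8*w - 3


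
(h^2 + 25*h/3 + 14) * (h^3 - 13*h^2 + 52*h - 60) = h^5 - 14*h^4/3 - 127*h^3/3 + 574*h^2/3 + 228*h - 840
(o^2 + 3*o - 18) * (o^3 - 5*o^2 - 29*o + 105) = o^5 - 2*o^4 - 62*o^3 + 108*o^2 + 837*o - 1890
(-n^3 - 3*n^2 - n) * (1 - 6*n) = 6*n^4 + 17*n^3 + 3*n^2 - n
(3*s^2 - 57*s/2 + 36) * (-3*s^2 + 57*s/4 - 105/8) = -9*s^4 + 513*s^3/4 - 1107*s^2/2 + 14193*s/16 - 945/2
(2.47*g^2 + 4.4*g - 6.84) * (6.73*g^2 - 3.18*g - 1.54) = 16.6231*g^4 + 21.7574*g^3 - 63.829*g^2 + 14.9752*g + 10.5336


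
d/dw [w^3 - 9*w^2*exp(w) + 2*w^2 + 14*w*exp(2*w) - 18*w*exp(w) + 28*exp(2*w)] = -9*w^2*exp(w) + 3*w^2 + 28*w*exp(2*w) - 36*w*exp(w) + 4*w + 70*exp(2*w) - 18*exp(w)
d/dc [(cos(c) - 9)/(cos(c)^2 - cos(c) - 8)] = (cos(c)^2 - 18*cos(c) + 17)*sin(c)/(sin(c)^2 + cos(c) + 7)^2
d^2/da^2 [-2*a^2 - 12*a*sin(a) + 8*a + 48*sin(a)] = 12*a*sin(a) - 48*sin(a) - 24*cos(a) - 4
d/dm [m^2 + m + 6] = 2*m + 1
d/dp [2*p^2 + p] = 4*p + 1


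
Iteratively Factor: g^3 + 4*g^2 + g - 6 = (g + 2)*(g^2 + 2*g - 3) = (g - 1)*(g + 2)*(g + 3)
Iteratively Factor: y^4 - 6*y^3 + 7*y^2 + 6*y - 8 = (y + 1)*(y^3 - 7*y^2 + 14*y - 8) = (y - 2)*(y + 1)*(y^2 - 5*y + 4) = (y - 4)*(y - 2)*(y + 1)*(y - 1)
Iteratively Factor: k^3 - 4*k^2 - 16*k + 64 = (k - 4)*(k^2 - 16) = (k - 4)^2*(k + 4)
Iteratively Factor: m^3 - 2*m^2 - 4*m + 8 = (m - 2)*(m^2 - 4) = (m - 2)^2*(m + 2)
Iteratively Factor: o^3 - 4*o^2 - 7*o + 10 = (o - 1)*(o^2 - 3*o - 10) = (o - 1)*(o + 2)*(o - 5)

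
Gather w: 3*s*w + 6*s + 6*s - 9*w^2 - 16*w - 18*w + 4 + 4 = 12*s - 9*w^2 + w*(3*s - 34) + 8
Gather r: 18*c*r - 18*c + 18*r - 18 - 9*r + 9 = -18*c + r*(18*c + 9) - 9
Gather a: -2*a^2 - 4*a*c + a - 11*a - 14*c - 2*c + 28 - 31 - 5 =-2*a^2 + a*(-4*c - 10) - 16*c - 8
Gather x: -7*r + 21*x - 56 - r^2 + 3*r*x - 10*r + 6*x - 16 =-r^2 - 17*r + x*(3*r + 27) - 72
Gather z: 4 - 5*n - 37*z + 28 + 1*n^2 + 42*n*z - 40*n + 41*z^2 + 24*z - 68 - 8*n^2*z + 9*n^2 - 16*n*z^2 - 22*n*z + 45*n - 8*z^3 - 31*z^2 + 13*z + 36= 10*n^2 - 8*z^3 + z^2*(10 - 16*n) + z*(-8*n^2 + 20*n)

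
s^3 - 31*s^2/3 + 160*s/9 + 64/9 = (s - 8)*(s - 8/3)*(s + 1/3)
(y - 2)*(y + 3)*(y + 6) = y^3 + 7*y^2 - 36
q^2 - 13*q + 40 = (q - 8)*(q - 5)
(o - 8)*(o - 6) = o^2 - 14*o + 48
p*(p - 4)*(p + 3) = p^3 - p^2 - 12*p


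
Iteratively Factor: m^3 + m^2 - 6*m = (m + 3)*(m^2 - 2*m) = m*(m + 3)*(m - 2)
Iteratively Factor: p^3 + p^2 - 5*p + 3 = (p - 1)*(p^2 + 2*p - 3) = (p - 1)*(p + 3)*(p - 1)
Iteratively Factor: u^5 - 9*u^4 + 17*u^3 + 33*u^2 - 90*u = (u - 3)*(u^4 - 6*u^3 - u^2 + 30*u) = (u - 3)*(u + 2)*(u^3 - 8*u^2 + 15*u) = (u - 3)^2*(u + 2)*(u^2 - 5*u) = (u - 5)*(u - 3)^2*(u + 2)*(u)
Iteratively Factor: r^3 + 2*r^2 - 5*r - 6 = (r + 1)*(r^2 + r - 6) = (r - 2)*(r + 1)*(r + 3)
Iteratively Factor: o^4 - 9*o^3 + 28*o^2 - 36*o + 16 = (o - 2)*(o^3 - 7*o^2 + 14*o - 8) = (o - 4)*(o - 2)*(o^2 - 3*o + 2) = (o - 4)*(o - 2)^2*(o - 1)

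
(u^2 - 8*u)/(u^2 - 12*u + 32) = u/(u - 4)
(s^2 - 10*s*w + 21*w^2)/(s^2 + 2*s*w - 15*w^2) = (s - 7*w)/(s + 5*w)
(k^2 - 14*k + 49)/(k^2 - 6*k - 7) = (k - 7)/(k + 1)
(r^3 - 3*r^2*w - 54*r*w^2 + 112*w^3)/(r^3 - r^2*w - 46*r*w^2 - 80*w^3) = (r^2 + 5*r*w - 14*w^2)/(r^2 + 7*r*w + 10*w^2)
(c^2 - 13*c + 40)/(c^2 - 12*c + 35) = (c - 8)/(c - 7)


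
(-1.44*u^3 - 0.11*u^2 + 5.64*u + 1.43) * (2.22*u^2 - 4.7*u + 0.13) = -3.1968*u^5 + 6.5238*u^4 + 12.8506*u^3 - 23.3477*u^2 - 5.9878*u + 0.1859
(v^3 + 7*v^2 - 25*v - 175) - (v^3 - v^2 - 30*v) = 8*v^2 + 5*v - 175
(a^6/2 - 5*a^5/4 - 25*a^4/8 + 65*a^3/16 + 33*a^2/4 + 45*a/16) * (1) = a^6/2 - 5*a^5/4 - 25*a^4/8 + 65*a^3/16 + 33*a^2/4 + 45*a/16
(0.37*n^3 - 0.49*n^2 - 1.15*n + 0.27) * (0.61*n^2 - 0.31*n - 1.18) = 0.2257*n^5 - 0.4136*n^4 - 0.9862*n^3 + 1.0994*n^2 + 1.2733*n - 0.3186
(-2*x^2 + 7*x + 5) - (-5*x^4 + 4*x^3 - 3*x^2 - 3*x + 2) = 5*x^4 - 4*x^3 + x^2 + 10*x + 3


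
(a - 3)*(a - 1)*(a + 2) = a^3 - 2*a^2 - 5*a + 6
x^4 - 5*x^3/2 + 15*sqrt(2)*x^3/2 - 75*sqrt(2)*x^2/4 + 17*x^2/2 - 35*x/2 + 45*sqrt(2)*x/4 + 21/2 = (x - 3/2)*(x - 1)*(x + sqrt(2)/2)*(x + 7*sqrt(2))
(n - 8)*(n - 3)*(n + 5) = n^3 - 6*n^2 - 31*n + 120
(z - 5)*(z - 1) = z^2 - 6*z + 5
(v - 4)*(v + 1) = v^2 - 3*v - 4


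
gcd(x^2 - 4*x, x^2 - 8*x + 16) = x - 4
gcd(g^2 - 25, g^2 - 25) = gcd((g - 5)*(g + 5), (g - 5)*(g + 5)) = g^2 - 25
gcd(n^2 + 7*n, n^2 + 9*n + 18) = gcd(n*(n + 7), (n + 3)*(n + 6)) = 1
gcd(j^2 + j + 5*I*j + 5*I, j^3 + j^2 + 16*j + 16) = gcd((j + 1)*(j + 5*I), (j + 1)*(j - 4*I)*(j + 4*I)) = j + 1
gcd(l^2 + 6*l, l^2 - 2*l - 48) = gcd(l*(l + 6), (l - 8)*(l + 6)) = l + 6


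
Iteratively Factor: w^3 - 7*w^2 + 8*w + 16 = (w + 1)*(w^2 - 8*w + 16) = (w - 4)*(w + 1)*(w - 4)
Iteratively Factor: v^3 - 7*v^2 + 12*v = (v - 4)*(v^2 - 3*v) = v*(v - 4)*(v - 3)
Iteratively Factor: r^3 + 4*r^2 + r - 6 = (r + 2)*(r^2 + 2*r - 3) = (r + 2)*(r + 3)*(r - 1)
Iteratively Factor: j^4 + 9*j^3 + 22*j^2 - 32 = (j - 1)*(j^3 + 10*j^2 + 32*j + 32) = (j - 1)*(j + 4)*(j^2 + 6*j + 8) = (j - 1)*(j + 2)*(j + 4)*(j + 4)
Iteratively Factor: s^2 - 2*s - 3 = (s + 1)*(s - 3)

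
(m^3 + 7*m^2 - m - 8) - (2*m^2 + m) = m^3 + 5*m^2 - 2*m - 8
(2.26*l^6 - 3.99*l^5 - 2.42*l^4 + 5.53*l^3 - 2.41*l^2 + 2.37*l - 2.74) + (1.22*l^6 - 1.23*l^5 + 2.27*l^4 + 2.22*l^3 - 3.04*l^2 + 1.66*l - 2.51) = 3.48*l^6 - 5.22*l^5 - 0.15*l^4 + 7.75*l^3 - 5.45*l^2 + 4.03*l - 5.25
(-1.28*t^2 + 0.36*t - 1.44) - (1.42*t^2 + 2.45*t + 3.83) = -2.7*t^2 - 2.09*t - 5.27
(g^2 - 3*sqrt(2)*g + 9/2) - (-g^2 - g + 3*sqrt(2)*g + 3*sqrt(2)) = 2*g^2 - 6*sqrt(2)*g + g - 3*sqrt(2) + 9/2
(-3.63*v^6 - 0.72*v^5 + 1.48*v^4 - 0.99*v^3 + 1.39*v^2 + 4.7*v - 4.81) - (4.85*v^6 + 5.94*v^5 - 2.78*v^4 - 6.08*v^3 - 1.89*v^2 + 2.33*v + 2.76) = -8.48*v^6 - 6.66*v^5 + 4.26*v^4 + 5.09*v^3 + 3.28*v^2 + 2.37*v - 7.57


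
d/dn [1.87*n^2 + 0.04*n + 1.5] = 3.74*n + 0.04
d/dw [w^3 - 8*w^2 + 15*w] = 3*w^2 - 16*w + 15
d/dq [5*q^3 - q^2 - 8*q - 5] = 15*q^2 - 2*q - 8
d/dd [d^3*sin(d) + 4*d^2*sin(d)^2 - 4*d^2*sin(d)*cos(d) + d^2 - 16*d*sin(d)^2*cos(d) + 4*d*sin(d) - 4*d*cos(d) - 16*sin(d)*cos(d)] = d^3*cos(d) + 3*d^2*sin(d) - 4*sqrt(2)*d^2*cos(2*d + pi/4) + 8*d*sin(d) - 12*d*sin(3*d) - 4*sqrt(2)*d*sin(2*d + pi/4) + 4*d*cos(d) + 6*d - 4*cos(d) - 16*cos(2*d) + 4*cos(3*d) - 4*sqrt(2)*cos(d + pi/4)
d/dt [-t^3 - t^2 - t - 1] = -3*t^2 - 2*t - 1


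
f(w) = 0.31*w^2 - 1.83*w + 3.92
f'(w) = 0.62*w - 1.83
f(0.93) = 2.49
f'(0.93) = -1.25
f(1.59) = 1.79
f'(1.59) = -0.84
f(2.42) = 1.31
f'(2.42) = -0.33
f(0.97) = 2.44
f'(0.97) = -1.23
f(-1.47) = 7.28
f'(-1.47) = -2.74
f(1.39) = 1.98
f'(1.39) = -0.97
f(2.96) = 1.22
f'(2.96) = 0.01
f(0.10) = 3.74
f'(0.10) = -1.77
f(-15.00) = 101.12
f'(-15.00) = -11.13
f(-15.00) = 101.12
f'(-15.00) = -11.13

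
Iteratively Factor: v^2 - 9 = (v + 3)*(v - 3)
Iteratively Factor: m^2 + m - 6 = (m + 3)*(m - 2)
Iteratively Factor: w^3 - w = (w)*(w^2 - 1) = w*(w + 1)*(w - 1)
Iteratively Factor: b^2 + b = (b)*(b + 1)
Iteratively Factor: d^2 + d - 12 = (d + 4)*(d - 3)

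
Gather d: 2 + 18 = 20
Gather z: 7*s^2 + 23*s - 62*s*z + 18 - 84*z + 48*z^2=7*s^2 + 23*s + 48*z^2 + z*(-62*s - 84) + 18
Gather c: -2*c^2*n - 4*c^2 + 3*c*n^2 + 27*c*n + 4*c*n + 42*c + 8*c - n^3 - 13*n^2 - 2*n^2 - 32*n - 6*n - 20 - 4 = c^2*(-2*n - 4) + c*(3*n^2 + 31*n + 50) - n^3 - 15*n^2 - 38*n - 24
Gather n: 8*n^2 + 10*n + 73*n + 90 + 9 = 8*n^2 + 83*n + 99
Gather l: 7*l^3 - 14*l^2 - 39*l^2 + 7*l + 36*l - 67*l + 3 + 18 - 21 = 7*l^3 - 53*l^2 - 24*l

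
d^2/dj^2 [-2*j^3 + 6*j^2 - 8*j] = 12 - 12*j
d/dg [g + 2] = 1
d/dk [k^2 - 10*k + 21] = 2*k - 10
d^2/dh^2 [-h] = 0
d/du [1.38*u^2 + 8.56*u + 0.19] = 2.76*u + 8.56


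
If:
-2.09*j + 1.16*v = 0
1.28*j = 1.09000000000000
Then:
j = 0.85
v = 1.53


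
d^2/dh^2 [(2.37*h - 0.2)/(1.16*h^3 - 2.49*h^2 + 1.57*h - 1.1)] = (19.134432*h^5 - 44.302488*h^4 + 29.998866*h^3 + 26.66388*h^2 - 35.78862*h + 8.29562)/(1.560896*h^9 - 10.051632*h^8 + 27.914124*h^7 - 47.087457*h^6 + 56.843763*h^5 - 50.893053*h^4 + 33.882073*h^3 - 17.17287*h^2 + 5.6991*h - 1.331)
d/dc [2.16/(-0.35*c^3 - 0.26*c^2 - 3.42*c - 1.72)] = (2.268*c^2 + 1.1232*c + 7.3872)/(0.35*c^3 + 0.26*c^2 + 3.42*c + 1.72)^2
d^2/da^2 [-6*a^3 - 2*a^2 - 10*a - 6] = -36*a - 4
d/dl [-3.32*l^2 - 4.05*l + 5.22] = -6.64*l - 4.05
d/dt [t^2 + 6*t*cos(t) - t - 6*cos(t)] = -6*t*sin(t) + 2*t + 6*sqrt(2)*sin(t + pi/4) - 1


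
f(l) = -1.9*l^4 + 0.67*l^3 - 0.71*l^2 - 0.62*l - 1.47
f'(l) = -7.6*l^3 + 2.01*l^2 - 1.42*l - 0.62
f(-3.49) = -318.31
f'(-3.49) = 351.88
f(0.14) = -1.57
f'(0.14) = -0.80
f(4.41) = -679.18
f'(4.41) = -619.61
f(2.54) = -75.73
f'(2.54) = -115.80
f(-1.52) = -14.66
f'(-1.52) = 32.87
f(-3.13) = -209.39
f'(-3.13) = 256.57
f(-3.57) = -347.41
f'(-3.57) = 375.86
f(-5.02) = -1307.62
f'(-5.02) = 1018.61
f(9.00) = -12042.03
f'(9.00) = -5390.99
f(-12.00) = -40652.43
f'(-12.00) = 13438.66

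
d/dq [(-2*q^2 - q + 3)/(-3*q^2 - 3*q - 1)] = (3*q^2 + 22*q + 10)/(9*q^4 + 18*q^3 + 15*q^2 + 6*q + 1)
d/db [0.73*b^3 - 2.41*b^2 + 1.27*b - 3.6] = 2.19*b^2 - 4.82*b + 1.27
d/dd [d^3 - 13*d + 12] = 3*d^2 - 13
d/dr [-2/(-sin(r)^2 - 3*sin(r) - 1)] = -2*(2*sin(r) + 3)*cos(r)/(sin(r)^2 + 3*sin(r) + 1)^2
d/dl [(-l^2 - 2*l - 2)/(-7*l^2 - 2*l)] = 4*(-3*l^2 - 7*l - 1)/(l^2*(49*l^2 + 28*l + 4))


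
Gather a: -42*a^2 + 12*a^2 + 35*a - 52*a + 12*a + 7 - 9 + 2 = -30*a^2 - 5*a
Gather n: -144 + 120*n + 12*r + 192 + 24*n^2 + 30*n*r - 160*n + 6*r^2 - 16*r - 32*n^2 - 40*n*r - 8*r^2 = -8*n^2 + n*(-10*r - 40) - 2*r^2 - 4*r + 48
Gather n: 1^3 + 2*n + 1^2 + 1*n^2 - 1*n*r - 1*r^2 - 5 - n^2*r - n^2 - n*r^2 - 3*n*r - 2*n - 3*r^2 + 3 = -n^2*r + n*(-r^2 - 4*r) - 4*r^2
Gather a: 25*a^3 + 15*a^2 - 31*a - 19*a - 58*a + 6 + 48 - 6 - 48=25*a^3 + 15*a^2 - 108*a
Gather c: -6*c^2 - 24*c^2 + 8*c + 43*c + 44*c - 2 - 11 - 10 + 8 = -30*c^2 + 95*c - 15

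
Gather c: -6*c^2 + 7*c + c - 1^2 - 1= -6*c^2 + 8*c - 2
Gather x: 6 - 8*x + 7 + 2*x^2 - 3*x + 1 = 2*x^2 - 11*x + 14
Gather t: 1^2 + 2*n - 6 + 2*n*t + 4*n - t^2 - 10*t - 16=6*n - t^2 + t*(2*n - 10) - 21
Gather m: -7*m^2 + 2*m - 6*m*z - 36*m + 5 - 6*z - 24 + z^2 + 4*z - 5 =-7*m^2 + m*(-6*z - 34) + z^2 - 2*z - 24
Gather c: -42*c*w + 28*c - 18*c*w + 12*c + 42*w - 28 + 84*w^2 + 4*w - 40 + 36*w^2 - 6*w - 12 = c*(40 - 60*w) + 120*w^2 + 40*w - 80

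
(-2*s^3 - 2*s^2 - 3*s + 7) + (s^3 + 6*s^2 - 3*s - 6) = -s^3 + 4*s^2 - 6*s + 1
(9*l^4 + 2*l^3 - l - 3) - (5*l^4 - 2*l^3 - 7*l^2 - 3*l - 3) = 4*l^4 + 4*l^3 + 7*l^2 + 2*l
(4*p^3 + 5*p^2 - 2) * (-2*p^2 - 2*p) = -8*p^5 - 18*p^4 - 10*p^3 + 4*p^2 + 4*p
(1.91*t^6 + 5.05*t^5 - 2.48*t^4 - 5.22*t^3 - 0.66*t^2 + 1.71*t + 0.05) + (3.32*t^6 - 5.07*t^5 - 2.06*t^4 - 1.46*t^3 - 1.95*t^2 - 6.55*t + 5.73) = 5.23*t^6 - 0.0200000000000005*t^5 - 4.54*t^4 - 6.68*t^3 - 2.61*t^2 - 4.84*t + 5.78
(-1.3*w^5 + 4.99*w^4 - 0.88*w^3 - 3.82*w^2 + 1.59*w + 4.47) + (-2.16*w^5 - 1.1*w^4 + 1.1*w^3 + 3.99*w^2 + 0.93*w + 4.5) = -3.46*w^5 + 3.89*w^4 + 0.22*w^3 + 0.17*w^2 + 2.52*w + 8.97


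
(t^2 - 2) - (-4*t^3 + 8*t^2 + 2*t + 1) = 4*t^3 - 7*t^2 - 2*t - 3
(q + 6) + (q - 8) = 2*q - 2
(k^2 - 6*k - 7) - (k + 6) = k^2 - 7*k - 13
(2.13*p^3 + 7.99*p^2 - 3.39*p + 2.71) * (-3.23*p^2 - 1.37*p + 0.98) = -6.8799*p^5 - 28.7258*p^4 + 2.0908*p^3 + 3.7212*p^2 - 7.0349*p + 2.6558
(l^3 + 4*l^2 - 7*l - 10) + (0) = l^3 + 4*l^2 - 7*l - 10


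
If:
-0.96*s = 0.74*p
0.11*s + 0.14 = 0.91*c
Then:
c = 0.120879120879121*s + 0.153846153846154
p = -1.2972972972973*s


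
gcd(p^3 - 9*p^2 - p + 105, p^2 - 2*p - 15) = p^2 - 2*p - 15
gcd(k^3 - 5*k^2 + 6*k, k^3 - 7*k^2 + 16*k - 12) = k^2 - 5*k + 6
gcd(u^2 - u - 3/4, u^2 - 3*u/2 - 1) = u + 1/2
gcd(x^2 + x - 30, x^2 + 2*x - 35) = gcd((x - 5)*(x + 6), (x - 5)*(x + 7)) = x - 5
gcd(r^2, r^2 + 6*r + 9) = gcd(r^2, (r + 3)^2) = 1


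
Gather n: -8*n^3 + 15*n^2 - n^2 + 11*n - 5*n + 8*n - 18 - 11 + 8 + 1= -8*n^3 + 14*n^2 + 14*n - 20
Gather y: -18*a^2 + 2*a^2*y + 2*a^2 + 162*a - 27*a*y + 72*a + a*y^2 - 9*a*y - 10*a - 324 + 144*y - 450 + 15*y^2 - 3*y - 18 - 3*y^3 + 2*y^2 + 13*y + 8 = -16*a^2 + 224*a - 3*y^3 + y^2*(a + 17) + y*(2*a^2 - 36*a + 154) - 784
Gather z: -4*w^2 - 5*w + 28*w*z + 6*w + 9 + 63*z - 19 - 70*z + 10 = -4*w^2 + w + z*(28*w - 7)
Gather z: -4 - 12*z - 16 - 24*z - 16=-36*z - 36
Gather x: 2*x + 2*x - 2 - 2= 4*x - 4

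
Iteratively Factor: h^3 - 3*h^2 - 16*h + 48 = (h - 4)*(h^2 + h - 12) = (h - 4)*(h - 3)*(h + 4)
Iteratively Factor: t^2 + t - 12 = (t - 3)*(t + 4)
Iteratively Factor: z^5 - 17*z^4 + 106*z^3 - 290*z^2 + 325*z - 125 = (z - 1)*(z^4 - 16*z^3 + 90*z^2 - 200*z + 125) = (z - 5)*(z - 1)*(z^3 - 11*z^2 + 35*z - 25) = (z - 5)*(z - 1)^2*(z^2 - 10*z + 25) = (z - 5)^2*(z - 1)^2*(z - 5)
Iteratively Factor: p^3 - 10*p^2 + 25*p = (p - 5)*(p^2 - 5*p) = p*(p - 5)*(p - 5)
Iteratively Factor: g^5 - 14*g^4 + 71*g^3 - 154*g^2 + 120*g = (g - 2)*(g^4 - 12*g^3 + 47*g^2 - 60*g) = (g - 4)*(g - 2)*(g^3 - 8*g^2 + 15*g) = (g - 5)*(g - 4)*(g - 2)*(g^2 - 3*g) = g*(g - 5)*(g - 4)*(g - 2)*(g - 3)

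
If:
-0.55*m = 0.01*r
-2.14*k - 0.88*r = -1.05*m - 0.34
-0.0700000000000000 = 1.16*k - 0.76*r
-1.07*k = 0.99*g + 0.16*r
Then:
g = -0.11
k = 0.07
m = -0.00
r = 0.20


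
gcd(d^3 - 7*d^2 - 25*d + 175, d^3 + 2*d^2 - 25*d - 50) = d^2 - 25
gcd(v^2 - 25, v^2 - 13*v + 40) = v - 5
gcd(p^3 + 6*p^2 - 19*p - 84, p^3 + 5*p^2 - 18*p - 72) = p^2 - p - 12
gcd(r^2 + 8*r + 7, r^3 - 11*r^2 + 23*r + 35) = r + 1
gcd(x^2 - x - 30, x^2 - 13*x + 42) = x - 6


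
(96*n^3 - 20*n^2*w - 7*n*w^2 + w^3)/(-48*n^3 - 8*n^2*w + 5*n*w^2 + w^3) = (-8*n + w)/(4*n + w)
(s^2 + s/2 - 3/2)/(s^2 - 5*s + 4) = (s + 3/2)/(s - 4)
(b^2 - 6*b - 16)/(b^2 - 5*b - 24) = (b + 2)/(b + 3)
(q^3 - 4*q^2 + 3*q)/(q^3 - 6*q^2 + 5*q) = (q - 3)/(q - 5)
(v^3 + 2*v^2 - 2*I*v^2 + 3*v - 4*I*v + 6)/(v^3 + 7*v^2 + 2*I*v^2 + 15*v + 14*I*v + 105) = (v^2 + v*(2 + I) + 2*I)/(v^2 + v*(7 + 5*I) + 35*I)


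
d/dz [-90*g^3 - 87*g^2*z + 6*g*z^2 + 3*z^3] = -87*g^2 + 12*g*z + 9*z^2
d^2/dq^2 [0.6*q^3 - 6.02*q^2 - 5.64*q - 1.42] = 3.6*q - 12.04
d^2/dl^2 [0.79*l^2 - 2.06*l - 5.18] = 1.58000000000000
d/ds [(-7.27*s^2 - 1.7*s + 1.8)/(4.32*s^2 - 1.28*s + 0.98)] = (16.6496*s^2 - 29.8012*s + 0.638)/(18.6624*s^4 - 11.0592*s^3 + 10.1056*s^2 - 2.5088*s + 0.9604)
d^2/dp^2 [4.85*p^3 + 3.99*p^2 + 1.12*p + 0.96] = 29.1*p + 7.98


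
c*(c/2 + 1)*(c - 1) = c^3/2 + c^2/2 - c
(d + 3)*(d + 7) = d^2 + 10*d + 21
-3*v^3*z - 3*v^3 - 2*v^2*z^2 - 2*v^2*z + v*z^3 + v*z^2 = (-3*v + z)*(v + z)*(v*z + v)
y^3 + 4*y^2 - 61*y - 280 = (y - 8)*(y + 5)*(y + 7)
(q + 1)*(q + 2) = q^2 + 3*q + 2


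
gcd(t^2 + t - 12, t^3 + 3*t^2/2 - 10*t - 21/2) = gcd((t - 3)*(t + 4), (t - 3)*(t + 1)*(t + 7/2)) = t - 3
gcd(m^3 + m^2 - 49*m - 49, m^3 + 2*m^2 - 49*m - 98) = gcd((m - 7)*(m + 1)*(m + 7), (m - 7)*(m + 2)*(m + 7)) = m^2 - 49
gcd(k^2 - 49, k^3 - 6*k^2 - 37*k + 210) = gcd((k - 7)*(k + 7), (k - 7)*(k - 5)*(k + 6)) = k - 7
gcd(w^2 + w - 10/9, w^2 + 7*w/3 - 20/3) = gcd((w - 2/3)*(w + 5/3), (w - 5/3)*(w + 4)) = 1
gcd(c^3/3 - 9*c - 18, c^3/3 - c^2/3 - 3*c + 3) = c + 3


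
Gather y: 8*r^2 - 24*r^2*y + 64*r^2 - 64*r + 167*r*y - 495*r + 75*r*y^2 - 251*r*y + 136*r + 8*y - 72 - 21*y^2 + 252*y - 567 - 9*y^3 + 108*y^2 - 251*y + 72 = 72*r^2 - 423*r - 9*y^3 + y^2*(75*r + 87) + y*(-24*r^2 - 84*r + 9) - 567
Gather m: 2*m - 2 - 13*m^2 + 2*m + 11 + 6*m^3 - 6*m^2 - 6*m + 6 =6*m^3 - 19*m^2 - 2*m + 15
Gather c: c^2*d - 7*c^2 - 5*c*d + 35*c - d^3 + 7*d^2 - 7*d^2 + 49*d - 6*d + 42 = c^2*(d - 7) + c*(35 - 5*d) - d^3 + 43*d + 42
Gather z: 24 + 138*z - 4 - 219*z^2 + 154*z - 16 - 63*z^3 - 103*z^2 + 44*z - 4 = -63*z^3 - 322*z^2 + 336*z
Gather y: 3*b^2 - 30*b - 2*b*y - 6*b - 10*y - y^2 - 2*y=3*b^2 - 36*b - y^2 + y*(-2*b - 12)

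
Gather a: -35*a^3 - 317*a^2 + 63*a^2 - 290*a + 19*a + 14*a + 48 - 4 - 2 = -35*a^3 - 254*a^2 - 257*a + 42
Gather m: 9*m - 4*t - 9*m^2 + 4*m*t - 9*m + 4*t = -9*m^2 + 4*m*t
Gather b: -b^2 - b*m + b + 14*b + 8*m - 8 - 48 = -b^2 + b*(15 - m) + 8*m - 56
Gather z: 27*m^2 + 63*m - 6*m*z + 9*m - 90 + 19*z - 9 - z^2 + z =27*m^2 + 72*m - z^2 + z*(20 - 6*m) - 99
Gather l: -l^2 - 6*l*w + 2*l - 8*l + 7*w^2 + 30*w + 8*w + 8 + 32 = -l^2 + l*(-6*w - 6) + 7*w^2 + 38*w + 40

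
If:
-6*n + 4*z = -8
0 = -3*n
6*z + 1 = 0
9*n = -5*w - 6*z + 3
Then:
No Solution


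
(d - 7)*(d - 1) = d^2 - 8*d + 7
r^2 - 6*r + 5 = (r - 5)*(r - 1)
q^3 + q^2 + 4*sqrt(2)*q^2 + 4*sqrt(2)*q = q*(q + 1)*(q + 4*sqrt(2))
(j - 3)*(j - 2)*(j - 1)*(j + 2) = j^4 - 4*j^3 - j^2 + 16*j - 12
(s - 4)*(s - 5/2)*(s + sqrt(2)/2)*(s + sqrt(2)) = s^4 - 13*s^3/2 + 3*sqrt(2)*s^3/2 - 39*sqrt(2)*s^2/4 + 11*s^2 - 13*s/2 + 15*sqrt(2)*s + 10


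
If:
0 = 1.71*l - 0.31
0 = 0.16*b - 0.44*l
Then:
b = 0.50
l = 0.18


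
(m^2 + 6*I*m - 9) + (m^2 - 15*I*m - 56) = 2*m^2 - 9*I*m - 65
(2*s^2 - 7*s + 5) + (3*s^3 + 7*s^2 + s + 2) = 3*s^3 + 9*s^2 - 6*s + 7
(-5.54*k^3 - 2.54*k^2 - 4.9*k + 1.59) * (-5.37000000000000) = 29.7498*k^3 + 13.6398*k^2 + 26.313*k - 8.5383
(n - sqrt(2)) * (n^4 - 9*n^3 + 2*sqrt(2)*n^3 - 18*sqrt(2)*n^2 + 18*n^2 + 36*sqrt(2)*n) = n^5 - 9*n^4 + sqrt(2)*n^4 - 9*sqrt(2)*n^3 + 14*n^3 + 18*sqrt(2)*n^2 + 36*n^2 - 72*n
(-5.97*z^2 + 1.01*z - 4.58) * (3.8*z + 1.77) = -22.686*z^3 - 6.7289*z^2 - 15.6163*z - 8.1066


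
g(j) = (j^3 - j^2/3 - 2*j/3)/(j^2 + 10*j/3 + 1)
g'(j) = (-2*j - 10/3)*(j^3 - j^2/3 - 2*j/3)/(j^2 + 10*j/3 + 1)^2 + (3*j^2 - 2*j/3 - 2/3)/(j^2 + 10*j/3 + 1) = (9*j^4 + 60*j^3 + 23*j^2 - 6*j - 6)/(9*j^4 + 60*j^3 + 118*j^2 + 60*j + 9)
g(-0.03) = 0.02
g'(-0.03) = -0.79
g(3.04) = 1.13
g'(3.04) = 0.71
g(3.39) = 1.38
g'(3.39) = 0.74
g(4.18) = 1.99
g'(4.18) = 0.79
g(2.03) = 0.47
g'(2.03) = 0.58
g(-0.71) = 0.06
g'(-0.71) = -1.39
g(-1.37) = 1.35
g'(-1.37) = -3.00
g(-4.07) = -17.56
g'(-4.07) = -8.18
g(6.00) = 3.51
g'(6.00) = 0.87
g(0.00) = 0.00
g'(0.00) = -0.67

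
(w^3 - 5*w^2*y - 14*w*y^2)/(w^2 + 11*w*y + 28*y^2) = w*(w^2 - 5*w*y - 14*y^2)/(w^2 + 11*w*y + 28*y^2)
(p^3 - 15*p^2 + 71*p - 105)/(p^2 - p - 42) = (p^2 - 8*p + 15)/(p + 6)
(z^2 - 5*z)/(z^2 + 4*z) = (z - 5)/(z + 4)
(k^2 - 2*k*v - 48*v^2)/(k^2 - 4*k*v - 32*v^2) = (k + 6*v)/(k + 4*v)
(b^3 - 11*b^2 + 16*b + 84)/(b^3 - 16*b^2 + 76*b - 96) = (b^2 - 5*b - 14)/(b^2 - 10*b + 16)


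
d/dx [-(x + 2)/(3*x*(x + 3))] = (x^2 + 4*x + 6)/(3*x^2*(x^2 + 6*x + 9))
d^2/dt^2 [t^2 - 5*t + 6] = 2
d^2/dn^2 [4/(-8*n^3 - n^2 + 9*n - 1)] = 8*((24*n + 1)*(8*n^3 + n^2 - 9*n + 1) - (24*n^2 + 2*n - 9)^2)/(8*n^3 + n^2 - 9*n + 1)^3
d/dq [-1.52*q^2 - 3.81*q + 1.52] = -3.04*q - 3.81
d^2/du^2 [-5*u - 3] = 0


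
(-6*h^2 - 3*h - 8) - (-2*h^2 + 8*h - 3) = -4*h^2 - 11*h - 5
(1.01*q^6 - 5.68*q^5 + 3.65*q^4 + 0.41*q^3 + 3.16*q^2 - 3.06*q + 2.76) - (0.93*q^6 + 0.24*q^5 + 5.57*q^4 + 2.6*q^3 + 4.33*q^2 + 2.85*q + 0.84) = 0.08*q^6 - 5.92*q^5 - 1.92*q^4 - 2.19*q^3 - 1.17*q^2 - 5.91*q + 1.92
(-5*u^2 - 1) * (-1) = 5*u^2 + 1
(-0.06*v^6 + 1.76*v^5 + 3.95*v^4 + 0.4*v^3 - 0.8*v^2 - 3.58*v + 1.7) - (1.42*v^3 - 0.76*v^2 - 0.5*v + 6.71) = -0.06*v^6 + 1.76*v^5 + 3.95*v^4 - 1.02*v^3 - 0.04*v^2 - 3.08*v - 5.01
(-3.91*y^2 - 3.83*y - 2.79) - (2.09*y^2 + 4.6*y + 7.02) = -6.0*y^2 - 8.43*y - 9.81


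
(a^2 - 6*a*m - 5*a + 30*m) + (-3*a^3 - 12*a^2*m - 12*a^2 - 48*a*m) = -3*a^3 - 12*a^2*m - 11*a^2 - 54*a*m - 5*a + 30*m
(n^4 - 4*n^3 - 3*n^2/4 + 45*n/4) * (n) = n^5 - 4*n^4 - 3*n^3/4 + 45*n^2/4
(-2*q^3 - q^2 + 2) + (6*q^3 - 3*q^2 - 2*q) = 4*q^3 - 4*q^2 - 2*q + 2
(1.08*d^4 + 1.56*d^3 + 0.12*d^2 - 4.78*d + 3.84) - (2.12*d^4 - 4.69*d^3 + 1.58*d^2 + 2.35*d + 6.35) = -1.04*d^4 + 6.25*d^3 - 1.46*d^2 - 7.13*d - 2.51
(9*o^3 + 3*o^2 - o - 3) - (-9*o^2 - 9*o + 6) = 9*o^3 + 12*o^2 + 8*o - 9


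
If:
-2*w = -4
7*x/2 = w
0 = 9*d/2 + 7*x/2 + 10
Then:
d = -8/3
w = 2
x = 4/7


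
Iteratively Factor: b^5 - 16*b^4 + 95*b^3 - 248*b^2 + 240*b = (b)*(b^4 - 16*b^3 + 95*b^2 - 248*b + 240) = b*(b - 5)*(b^3 - 11*b^2 + 40*b - 48) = b*(b - 5)*(b - 4)*(b^2 - 7*b + 12) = b*(b - 5)*(b - 4)^2*(b - 3)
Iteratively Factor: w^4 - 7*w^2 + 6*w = (w + 3)*(w^3 - 3*w^2 + 2*w) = w*(w + 3)*(w^2 - 3*w + 2) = w*(w - 1)*(w + 3)*(w - 2)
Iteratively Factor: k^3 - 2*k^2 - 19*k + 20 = (k - 1)*(k^2 - k - 20) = (k - 1)*(k + 4)*(k - 5)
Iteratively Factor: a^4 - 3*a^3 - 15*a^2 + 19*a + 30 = (a - 2)*(a^3 - a^2 - 17*a - 15) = (a - 5)*(a - 2)*(a^2 + 4*a + 3) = (a - 5)*(a - 2)*(a + 3)*(a + 1)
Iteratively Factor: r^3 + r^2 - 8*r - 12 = (r + 2)*(r^2 - r - 6) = (r + 2)^2*(r - 3)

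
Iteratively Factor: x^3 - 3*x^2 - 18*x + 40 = (x - 5)*(x^2 + 2*x - 8) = (x - 5)*(x + 4)*(x - 2)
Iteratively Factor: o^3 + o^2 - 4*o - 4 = (o + 2)*(o^2 - o - 2) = (o + 1)*(o + 2)*(o - 2)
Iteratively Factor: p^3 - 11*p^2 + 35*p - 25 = (p - 1)*(p^2 - 10*p + 25) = (p - 5)*(p - 1)*(p - 5)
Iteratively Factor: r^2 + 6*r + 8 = (r + 4)*(r + 2)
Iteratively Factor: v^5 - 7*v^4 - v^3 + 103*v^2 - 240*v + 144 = (v - 1)*(v^4 - 6*v^3 - 7*v^2 + 96*v - 144) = (v - 3)*(v - 1)*(v^3 - 3*v^2 - 16*v + 48) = (v - 4)*(v - 3)*(v - 1)*(v^2 + v - 12) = (v - 4)*(v - 3)*(v - 1)*(v + 4)*(v - 3)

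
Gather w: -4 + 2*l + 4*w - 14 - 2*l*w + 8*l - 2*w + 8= 10*l + w*(2 - 2*l) - 10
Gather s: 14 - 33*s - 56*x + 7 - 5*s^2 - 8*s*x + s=-5*s^2 + s*(-8*x - 32) - 56*x + 21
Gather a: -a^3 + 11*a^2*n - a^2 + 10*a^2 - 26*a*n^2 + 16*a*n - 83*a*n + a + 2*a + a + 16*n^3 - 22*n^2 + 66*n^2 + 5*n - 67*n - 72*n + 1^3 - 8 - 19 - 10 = -a^3 + a^2*(11*n + 9) + a*(-26*n^2 - 67*n + 4) + 16*n^3 + 44*n^2 - 134*n - 36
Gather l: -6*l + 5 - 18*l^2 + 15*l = -18*l^2 + 9*l + 5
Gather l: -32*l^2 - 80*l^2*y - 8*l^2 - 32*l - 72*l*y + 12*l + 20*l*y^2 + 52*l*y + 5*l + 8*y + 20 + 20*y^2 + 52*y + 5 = l^2*(-80*y - 40) + l*(20*y^2 - 20*y - 15) + 20*y^2 + 60*y + 25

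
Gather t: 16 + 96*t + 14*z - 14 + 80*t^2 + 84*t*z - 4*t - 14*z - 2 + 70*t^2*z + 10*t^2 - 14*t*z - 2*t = t^2*(70*z + 90) + t*(70*z + 90)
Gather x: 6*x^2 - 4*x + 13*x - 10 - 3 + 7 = 6*x^2 + 9*x - 6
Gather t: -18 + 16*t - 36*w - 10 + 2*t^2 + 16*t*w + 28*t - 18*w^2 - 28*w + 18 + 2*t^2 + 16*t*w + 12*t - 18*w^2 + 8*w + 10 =4*t^2 + t*(32*w + 56) - 36*w^2 - 56*w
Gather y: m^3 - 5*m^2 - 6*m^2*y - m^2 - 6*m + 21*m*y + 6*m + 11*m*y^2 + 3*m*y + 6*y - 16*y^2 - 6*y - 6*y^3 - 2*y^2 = m^3 - 6*m^2 - 6*y^3 + y^2*(11*m - 18) + y*(-6*m^2 + 24*m)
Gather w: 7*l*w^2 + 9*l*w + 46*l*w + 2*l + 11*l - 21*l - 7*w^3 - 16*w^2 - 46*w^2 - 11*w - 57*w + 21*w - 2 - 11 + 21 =-8*l - 7*w^3 + w^2*(7*l - 62) + w*(55*l - 47) + 8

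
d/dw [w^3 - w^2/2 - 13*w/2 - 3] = 3*w^2 - w - 13/2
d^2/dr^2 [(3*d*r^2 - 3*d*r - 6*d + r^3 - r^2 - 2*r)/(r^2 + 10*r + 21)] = 6*(-11*d*r^3 - 69*d*r^2 + 3*d*r + 493*d + 29*r^3 + 231*r^2 + 483*r - 7)/(r^6 + 30*r^5 + 363*r^4 + 2260*r^3 + 7623*r^2 + 13230*r + 9261)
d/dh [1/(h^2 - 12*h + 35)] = 2*(6 - h)/(h^2 - 12*h + 35)^2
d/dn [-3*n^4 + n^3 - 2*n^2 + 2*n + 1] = -12*n^3 + 3*n^2 - 4*n + 2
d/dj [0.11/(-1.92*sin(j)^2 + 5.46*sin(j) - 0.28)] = (0.4224*sin(j) - 0.6006)*cos(j)/(1.92*sin(j)^2 - 5.46*sin(j) + 0.28)^2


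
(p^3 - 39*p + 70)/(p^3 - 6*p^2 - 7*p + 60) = (p^2 + 5*p - 14)/(p^2 - p - 12)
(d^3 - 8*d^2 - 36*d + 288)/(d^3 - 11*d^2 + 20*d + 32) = (d^2 - 36)/(d^2 - 3*d - 4)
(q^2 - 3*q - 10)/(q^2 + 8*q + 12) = (q - 5)/(q + 6)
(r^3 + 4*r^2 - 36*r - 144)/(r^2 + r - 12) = (r^2 - 36)/(r - 3)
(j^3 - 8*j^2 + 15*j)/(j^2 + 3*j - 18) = j*(j - 5)/(j + 6)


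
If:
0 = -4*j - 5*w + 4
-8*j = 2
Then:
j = -1/4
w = 1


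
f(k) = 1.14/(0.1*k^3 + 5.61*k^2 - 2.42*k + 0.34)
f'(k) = 1.14*(-0.3*k^2 - 11.22*k + 2.42)/(0.1*k^3 + 5.61*k^2 - 2.42*k + 0.34)^2 = (-0.342*k^2 - 12.7908*k + 2.7588)/(0.1*k^3 + 5.61*k^2 - 2.42*k + 0.34)^2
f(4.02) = 0.01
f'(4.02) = -0.01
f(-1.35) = 0.08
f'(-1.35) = 0.11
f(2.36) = 0.04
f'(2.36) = -0.04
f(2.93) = 0.03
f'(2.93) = -0.02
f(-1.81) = 0.05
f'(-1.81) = 0.05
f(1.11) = 0.24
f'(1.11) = -0.54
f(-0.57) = 0.32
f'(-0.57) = 0.80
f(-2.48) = 0.03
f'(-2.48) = 0.02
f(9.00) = 0.00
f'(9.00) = -0.00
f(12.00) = 0.00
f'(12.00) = -0.00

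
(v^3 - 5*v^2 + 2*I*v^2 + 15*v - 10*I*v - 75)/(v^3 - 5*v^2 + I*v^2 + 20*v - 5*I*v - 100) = (v - 3*I)/(v - 4*I)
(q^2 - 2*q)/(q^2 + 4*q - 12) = q/(q + 6)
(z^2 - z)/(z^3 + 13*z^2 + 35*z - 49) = z/(z^2 + 14*z + 49)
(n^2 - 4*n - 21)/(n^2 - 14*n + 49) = (n + 3)/(n - 7)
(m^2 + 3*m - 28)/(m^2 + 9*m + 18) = (m^2 + 3*m - 28)/(m^2 + 9*m + 18)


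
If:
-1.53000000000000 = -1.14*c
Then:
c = 1.34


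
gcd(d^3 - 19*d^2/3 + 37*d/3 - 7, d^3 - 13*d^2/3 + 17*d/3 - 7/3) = d^2 - 10*d/3 + 7/3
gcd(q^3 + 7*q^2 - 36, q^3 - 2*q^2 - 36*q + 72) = q^2 + 4*q - 12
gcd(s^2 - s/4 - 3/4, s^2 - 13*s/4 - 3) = s + 3/4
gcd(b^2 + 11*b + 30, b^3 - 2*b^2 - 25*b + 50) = b + 5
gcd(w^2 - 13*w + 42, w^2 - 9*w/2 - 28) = 1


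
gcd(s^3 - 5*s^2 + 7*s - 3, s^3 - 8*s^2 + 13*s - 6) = s^2 - 2*s + 1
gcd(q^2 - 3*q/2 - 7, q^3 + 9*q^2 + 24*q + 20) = q + 2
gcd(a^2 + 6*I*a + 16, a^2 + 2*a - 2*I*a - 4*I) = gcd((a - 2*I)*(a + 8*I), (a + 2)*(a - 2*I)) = a - 2*I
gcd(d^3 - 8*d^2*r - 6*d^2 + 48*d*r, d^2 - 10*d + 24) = d - 6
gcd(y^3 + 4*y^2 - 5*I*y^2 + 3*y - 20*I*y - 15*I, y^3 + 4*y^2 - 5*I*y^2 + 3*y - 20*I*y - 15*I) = y^3 + y^2*(4 - 5*I) + y*(3 - 20*I) - 15*I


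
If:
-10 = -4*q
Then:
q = 5/2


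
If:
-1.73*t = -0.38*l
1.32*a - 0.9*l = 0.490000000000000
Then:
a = 3.10406698564593*t + 0.371212121212121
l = 4.55263157894737*t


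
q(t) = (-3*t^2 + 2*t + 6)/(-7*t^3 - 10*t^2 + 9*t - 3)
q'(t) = (2 - 6*t)/(-7*t^3 - 10*t^2 + 9*t - 3) + (-3*t^2 + 2*t + 6)*(21*t^2 + 20*t - 9)/(-7*t^3 - 10*t^2 + 9*t - 3)^2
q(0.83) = -0.87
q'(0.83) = 3.46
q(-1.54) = 0.28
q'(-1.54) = -0.94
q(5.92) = 0.05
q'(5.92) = -0.00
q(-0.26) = -0.90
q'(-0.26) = -2.55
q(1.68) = -0.02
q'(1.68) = 0.19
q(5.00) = 0.05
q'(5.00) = -0.01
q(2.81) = 0.06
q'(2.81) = 0.01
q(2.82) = 0.06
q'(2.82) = 0.01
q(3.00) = 0.06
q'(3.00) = 0.01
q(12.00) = 0.03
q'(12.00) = 0.00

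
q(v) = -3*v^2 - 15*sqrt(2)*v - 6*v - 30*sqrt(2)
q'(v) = -6*v - 15*sqrt(2) - 6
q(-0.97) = -18.85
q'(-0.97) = -21.39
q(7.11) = -387.57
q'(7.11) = -69.87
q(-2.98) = 12.03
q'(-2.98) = -9.33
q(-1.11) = -15.92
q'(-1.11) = -20.55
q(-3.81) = 17.71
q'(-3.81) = -4.35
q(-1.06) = -16.95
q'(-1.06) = -20.85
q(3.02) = -151.97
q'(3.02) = -45.33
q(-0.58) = -27.65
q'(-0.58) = -23.73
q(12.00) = -800.98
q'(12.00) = -99.21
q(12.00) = -800.98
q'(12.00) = -99.21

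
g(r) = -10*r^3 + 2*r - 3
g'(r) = 2 - 30*r^2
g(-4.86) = 1135.19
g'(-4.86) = -706.59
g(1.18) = -17.07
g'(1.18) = -39.77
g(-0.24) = -3.34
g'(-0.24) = 0.27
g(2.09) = -90.11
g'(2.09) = -129.04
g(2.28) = -116.96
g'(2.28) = -153.95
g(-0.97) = 4.19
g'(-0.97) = -26.23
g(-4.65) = 993.15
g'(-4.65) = -646.68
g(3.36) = -375.61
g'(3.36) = -336.69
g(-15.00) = 33717.00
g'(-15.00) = -6748.00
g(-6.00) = 2145.00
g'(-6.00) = -1078.00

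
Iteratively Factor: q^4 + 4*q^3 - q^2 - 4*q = (q)*(q^3 + 4*q^2 - q - 4) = q*(q + 4)*(q^2 - 1) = q*(q - 1)*(q + 4)*(q + 1)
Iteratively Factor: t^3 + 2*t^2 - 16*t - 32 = (t + 4)*(t^2 - 2*t - 8) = (t + 2)*(t + 4)*(t - 4)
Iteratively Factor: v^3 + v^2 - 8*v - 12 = (v - 3)*(v^2 + 4*v + 4) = (v - 3)*(v + 2)*(v + 2)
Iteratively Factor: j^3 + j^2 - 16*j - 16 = (j - 4)*(j^2 + 5*j + 4) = (j - 4)*(j + 1)*(j + 4)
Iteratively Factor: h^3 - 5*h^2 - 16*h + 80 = (h - 4)*(h^2 - h - 20) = (h - 5)*(h - 4)*(h + 4)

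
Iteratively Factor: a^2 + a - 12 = (a - 3)*(a + 4)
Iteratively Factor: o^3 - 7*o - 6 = (o + 2)*(o^2 - 2*o - 3) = (o - 3)*(o + 2)*(o + 1)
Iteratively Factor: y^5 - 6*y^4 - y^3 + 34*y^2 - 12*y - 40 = (y - 2)*(y^4 - 4*y^3 - 9*y^2 + 16*y + 20) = (y - 2)*(y + 2)*(y^3 - 6*y^2 + 3*y + 10) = (y - 2)*(y + 1)*(y + 2)*(y^2 - 7*y + 10) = (y - 5)*(y - 2)*(y + 1)*(y + 2)*(y - 2)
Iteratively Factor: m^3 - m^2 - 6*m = (m + 2)*(m^2 - 3*m) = m*(m + 2)*(m - 3)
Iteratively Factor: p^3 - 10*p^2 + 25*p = (p - 5)*(p^2 - 5*p) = p*(p - 5)*(p - 5)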